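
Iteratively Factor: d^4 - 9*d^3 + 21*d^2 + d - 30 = (d - 3)*(d^3 - 6*d^2 + 3*d + 10) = (d - 5)*(d - 3)*(d^2 - d - 2) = (d - 5)*(d - 3)*(d - 2)*(d + 1)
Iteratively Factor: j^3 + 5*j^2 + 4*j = (j)*(j^2 + 5*j + 4) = j*(j + 1)*(j + 4)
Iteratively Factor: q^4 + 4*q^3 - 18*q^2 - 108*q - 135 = (q - 5)*(q^3 + 9*q^2 + 27*q + 27) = (q - 5)*(q + 3)*(q^2 + 6*q + 9) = (q - 5)*(q + 3)^2*(q + 3)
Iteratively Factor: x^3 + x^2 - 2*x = (x + 2)*(x^2 - x) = x*(x + 2)*(x - 1)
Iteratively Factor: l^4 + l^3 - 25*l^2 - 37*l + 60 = (l + 3)*(l^3 - 2*l^2 - 19*l + 20) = (l - 1)*(l + 3)*(l^2 - l - 20) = (l - 5)*(l - 1)*(l + 3)*(l + 4)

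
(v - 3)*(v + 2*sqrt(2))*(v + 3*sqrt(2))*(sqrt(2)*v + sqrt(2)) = sqrt(2)*v^4 - 2*sqrt(2)*v^3 + 10*v^3 - 20*v^2 + 9*sqrt(2)*v^2 - 24*sqrt(2)*v - 30*v - 36*sqrt(2)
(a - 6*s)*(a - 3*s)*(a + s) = a^3 - 8*a^2*s + 9*a*s^2 + 18*s^3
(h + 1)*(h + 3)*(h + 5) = h^3 + 9*h^2 + 23*h + 15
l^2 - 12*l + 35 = (l - 7)*(l - 5)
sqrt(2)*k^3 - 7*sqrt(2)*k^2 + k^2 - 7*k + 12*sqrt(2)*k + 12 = (k - 4)*(k - 3)*(sqrt(2)*k + 1)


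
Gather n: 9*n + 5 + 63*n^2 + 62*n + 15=63*n^2 + 71*n + 20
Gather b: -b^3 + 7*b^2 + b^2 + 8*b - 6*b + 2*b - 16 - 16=-b^3 + 8*b^2 + 4*b - 32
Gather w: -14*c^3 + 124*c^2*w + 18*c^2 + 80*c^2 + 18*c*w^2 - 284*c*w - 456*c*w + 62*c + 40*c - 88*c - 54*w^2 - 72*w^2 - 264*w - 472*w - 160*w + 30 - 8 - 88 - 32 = -14*c^3 + 98*c^2 + 14*c + w^2*(18*c - 126) + w*(124*c^2 - 740*c - 896) - 98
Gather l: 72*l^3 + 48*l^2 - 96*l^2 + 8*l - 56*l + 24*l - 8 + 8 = 72*l^3 - 48*l^2 - 24*l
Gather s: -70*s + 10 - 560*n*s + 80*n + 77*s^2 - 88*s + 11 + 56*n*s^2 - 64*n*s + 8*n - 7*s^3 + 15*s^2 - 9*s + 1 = 88*n - 7*s^3 + s^2*(56*n + 92) + s*(-624*n - 167) + 22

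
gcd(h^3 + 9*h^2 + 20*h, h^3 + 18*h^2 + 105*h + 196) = h + 4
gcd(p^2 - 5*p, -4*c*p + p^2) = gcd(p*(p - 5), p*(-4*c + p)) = p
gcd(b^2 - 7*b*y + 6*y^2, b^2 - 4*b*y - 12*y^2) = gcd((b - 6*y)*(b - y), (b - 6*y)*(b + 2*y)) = -b + 6*y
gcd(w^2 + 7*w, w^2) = w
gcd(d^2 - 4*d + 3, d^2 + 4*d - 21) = d - 3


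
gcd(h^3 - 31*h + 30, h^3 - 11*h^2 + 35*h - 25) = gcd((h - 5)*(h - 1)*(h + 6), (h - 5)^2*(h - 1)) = h^2 - 6*h + 5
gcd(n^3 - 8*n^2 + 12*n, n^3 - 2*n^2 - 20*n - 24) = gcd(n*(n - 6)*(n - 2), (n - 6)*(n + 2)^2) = n - 6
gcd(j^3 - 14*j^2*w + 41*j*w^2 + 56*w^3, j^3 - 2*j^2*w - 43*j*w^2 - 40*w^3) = -j^2 + 7*j*w + 8*w^2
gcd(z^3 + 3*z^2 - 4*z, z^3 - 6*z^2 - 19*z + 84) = z + 4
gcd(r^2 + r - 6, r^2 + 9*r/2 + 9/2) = r + 3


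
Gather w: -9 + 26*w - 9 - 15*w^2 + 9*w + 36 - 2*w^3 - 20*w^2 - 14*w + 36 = -2*w^3 - 35*w^2 + 21*w + 54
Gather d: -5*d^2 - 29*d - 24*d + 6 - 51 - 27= -5*d^2 - 53*d - 72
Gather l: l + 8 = l + 8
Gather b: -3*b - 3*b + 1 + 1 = 2 - 6*b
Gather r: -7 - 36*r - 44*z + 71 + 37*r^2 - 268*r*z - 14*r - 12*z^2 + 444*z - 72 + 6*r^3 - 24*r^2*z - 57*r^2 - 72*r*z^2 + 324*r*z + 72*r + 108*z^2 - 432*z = 6*r^3 + r^2*(-24*z - 20) + r*(-72*z^2 + 56*z + 22) + 96*z^2 - 32*z - 8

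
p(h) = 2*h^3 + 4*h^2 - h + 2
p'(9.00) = 557.00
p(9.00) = 1775.00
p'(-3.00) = 29.00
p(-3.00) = -13.00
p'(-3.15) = 33.34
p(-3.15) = -17.67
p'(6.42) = 297.66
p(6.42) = 689.66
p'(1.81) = 33.14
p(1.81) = 25.15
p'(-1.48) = 0.30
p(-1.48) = 5.76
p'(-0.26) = -2.67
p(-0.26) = 2.50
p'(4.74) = 171.73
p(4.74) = 300.12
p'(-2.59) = 18.53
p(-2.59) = -3.33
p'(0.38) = 2.91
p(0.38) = 2.31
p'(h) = 6*h^2 + 8*h - 1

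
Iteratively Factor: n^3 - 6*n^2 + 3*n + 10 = (n - 2)*(n^2 - 4*n - 5) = (n - 5)*(n - 2)*(n + 1)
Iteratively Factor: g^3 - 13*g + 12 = (g - 1)*(g^2 + g - 12) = (g - 1)*(g + 4)*(g - 3)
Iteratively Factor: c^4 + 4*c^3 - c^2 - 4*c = (c - 1)*(c^3 + 5*c^2 + 4*c) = (c - 1)*(c + 1)*(c^2 + 4*c) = c*(c - 1)*(c + 1)*(c + 4)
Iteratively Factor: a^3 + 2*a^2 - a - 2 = (a - 1)*(a^2 + 3*a + 2) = (a - 1)*(a + 1)*(a + 2)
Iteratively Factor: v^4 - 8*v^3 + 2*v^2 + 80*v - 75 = (v - 5)*(v^3 - 3*v^2 - 13*v + 15) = (v - 5)^2*(v^2 + 2*v - 3) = (v - 5)^2*(v - 1)*(v + 3)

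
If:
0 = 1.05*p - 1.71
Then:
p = 1.63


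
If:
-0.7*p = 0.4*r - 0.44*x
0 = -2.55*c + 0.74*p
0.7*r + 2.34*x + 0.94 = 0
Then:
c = 0.736742697078832*x + 0.222681072428972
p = 2.53877551020408*x + 0.76734693877551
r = -3.34285714285714*x - 1.34285714285714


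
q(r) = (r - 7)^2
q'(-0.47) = -14.94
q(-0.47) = 55.80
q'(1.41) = -11.18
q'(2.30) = -9.40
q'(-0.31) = -14.62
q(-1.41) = 70.73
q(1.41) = 31.25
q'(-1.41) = -16.82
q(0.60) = 40.96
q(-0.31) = 53.44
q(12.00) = 25.00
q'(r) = 2*r - 14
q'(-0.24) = -14.48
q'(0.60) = -12.80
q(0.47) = 42.64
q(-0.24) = 52.42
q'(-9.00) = -32.00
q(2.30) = 22.09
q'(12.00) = 10.00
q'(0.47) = -13.06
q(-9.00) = 256.00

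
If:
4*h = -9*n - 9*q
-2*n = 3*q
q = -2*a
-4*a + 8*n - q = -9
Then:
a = -9/22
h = 81/88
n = -27/22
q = 9/11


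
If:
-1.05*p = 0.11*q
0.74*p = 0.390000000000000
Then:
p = 0.53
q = -5.03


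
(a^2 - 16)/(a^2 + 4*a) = (a - 4)/a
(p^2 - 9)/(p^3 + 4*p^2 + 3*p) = (p - 3)/(p*(p + 1))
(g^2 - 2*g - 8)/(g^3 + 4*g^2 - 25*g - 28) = (g + 2)/(g^2 + 8*g + 7)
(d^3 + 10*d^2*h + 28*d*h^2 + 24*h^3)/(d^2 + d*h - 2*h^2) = (d^2 + 8*d*h + 12*h^2)/(d - h)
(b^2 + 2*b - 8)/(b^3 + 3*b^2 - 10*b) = (b + 4)/(b*(b + 5))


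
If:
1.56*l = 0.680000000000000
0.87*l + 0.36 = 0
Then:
No Solution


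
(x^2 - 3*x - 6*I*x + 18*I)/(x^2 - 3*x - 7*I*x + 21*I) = (x - 6*I)/(x - 7*I)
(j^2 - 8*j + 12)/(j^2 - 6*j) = (j - 2)/j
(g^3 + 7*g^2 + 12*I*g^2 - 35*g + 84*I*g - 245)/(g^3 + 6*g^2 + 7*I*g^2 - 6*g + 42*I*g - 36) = (g^3 + g^2*(7 + 12*I) + g*(-35 + 84*I) - 245)/(g^3 + g^2*(6 + 7*I) + g*(-6 + 42*I) - 36)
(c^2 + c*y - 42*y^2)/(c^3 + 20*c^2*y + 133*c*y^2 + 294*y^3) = (c - 6*y)/(c^2 + 13*c*y + 42*y^2)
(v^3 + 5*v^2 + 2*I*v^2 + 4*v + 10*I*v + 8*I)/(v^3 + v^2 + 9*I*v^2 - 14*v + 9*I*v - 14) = (v + 4)/(v + 7*I)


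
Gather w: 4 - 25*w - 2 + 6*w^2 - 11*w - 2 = 6*w^2 - 36*w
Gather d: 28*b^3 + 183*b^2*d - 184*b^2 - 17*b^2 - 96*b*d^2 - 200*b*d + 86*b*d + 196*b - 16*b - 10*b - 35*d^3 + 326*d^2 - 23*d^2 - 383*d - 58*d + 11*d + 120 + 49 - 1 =28*b^3 - 201*b^2 + 170*b - 35*d^3 + d^2*(303 - 96*b) + d*(183*b^2 - 114*b - 430) + 168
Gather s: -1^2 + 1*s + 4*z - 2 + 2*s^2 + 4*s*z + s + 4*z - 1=2*s^2 + s*(4*z + 2) + 8*z - 4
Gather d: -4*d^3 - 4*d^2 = -4*d^3 - 4*d^2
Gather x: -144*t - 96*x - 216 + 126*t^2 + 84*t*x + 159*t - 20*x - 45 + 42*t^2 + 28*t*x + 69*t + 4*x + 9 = 168*t^2 + 84*t + x*(112*t - 112) - 252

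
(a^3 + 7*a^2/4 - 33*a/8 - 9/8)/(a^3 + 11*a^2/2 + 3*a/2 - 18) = (a + 1/4)/(a + 4)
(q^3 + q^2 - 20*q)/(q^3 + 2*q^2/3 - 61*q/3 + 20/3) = 3*q/(3*q - 1)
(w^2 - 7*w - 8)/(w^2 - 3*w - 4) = (w - 8)/(w - 4)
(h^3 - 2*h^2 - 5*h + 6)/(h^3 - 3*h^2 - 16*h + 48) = (h^2 + h - 2)/(h^2 - 16)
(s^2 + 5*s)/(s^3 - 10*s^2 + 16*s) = (s + 5)/(s^2 - 10*s + 16)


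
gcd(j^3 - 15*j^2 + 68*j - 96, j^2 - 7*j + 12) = j^2 - 7*j + 12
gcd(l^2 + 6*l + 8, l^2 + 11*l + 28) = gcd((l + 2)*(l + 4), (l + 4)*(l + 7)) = l + 4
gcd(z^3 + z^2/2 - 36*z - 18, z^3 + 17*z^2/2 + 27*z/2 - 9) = z + 6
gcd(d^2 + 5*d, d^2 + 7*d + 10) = d + 5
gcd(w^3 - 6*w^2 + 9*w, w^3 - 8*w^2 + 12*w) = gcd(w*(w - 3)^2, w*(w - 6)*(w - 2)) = w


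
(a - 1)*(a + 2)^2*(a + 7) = a^4 + 10*a^3 + 21*a^2 - 4*a - 28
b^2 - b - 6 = (b - 3)*(b + 2)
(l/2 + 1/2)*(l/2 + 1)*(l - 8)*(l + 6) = l^4/4 + l^3/4 - 13*l^2 - 37*l - 24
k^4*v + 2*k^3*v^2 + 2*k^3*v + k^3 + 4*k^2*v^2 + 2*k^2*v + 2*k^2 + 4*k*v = k*(k + 2)*(k + 2*v)*(k*v + 1)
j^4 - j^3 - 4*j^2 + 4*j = j*(j - 2)*(j - 1)*(j + 2)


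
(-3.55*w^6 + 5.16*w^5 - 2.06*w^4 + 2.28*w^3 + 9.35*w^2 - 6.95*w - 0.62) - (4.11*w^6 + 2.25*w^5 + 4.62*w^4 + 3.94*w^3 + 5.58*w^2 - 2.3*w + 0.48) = -7.66*w^6 + 2.91*w^5 - 6.68*w^4 - 1.66*w^3 + 3.77*w^2 - 4.65*w - 1.1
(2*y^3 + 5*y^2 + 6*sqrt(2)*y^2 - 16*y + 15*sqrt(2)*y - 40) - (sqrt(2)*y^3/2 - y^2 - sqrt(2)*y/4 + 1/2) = -sqrt(2)*y^3/2 + 2*y^3 + 6*y^2 + 6*sqrt(2)*y^2 - 16*y + 61*sqrt(2)*y/4 - 81/2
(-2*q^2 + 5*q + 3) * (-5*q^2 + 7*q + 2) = 10*q^4 - 39*q^3 + 16*q^2 + 31*q + 6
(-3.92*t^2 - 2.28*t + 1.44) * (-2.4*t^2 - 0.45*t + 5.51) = 9.408*t^4 + 7.236*t^3 - 24.0292*t^2 - 13.2108*t + 7.9344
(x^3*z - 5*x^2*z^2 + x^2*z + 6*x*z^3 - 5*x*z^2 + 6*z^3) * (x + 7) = x^4*z - 5*x^3*z^2 + 8*x^3*z + 6*x^2*z^3 - 40*x^2*z^2 + 7*x^2*z + 48*x*z^3 - 35*x*z^2 + 42*z^3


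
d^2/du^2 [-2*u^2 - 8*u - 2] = -4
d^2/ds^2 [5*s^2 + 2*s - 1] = 10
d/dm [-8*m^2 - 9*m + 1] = -16*m - 9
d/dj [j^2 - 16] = 2*j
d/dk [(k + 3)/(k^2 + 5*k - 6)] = (k^2 + 5*k - (k + 3)*(2*k + 5) - 6)/(k^2 + 5*k - 6)^2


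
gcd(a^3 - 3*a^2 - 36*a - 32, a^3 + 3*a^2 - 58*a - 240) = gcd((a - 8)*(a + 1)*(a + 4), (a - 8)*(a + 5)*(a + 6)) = a - 8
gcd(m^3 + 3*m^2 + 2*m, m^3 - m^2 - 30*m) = m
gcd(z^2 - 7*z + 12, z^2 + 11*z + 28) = 1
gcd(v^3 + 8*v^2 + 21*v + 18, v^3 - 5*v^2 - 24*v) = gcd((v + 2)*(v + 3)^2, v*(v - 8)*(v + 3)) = v + 3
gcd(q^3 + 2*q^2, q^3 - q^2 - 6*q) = q^2 + 2*q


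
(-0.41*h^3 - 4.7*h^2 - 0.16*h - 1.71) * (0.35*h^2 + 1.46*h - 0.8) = -0.1435*h^5 - 2.2436*h^4 - 6.59*h^3 + 2.9279*h^2 - 2.3686*h + 1.368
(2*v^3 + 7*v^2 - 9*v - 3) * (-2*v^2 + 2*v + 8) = -4*v^5 - 10*v^4 + 48*v^3 + 44*v^2 - 78*v - 24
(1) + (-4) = -3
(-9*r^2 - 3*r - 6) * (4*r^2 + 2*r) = -36*r^4 - 30*r^3 - 30*r^2 - 12*r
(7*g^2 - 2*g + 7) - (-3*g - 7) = 7*g^2 + g + 14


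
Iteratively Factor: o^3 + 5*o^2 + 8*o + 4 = (o + 2)*(o^2 + 3*o + 2) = (o + 1)*(o + 2)*(o + 2)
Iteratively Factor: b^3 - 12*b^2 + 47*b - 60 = (b - 5)*(b^2 - 7*b + 12) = (b - 5)*(b - 3)*(b - 4)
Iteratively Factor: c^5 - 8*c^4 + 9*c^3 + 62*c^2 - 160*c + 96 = (c - 2)*(c^4 - 6*c^3 - 3*c^2 + 56*c - 48) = (c - 2)*(c - 1)*(c^3 - 5*c^2 - 8*c + 48) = (c - 4)*(c - 2)*(c - 1)*(c^2 - c - 12) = (c - 4)^2*(c - 2)*(c - 1)*(c + 3)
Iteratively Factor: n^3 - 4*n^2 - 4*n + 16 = (n - 4)*(n^2 - 4) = (n - 4)*(n - 2)*(n + 2)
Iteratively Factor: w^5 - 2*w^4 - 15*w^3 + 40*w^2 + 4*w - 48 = (w - 2)*(w^4 - 15*w^2 + 10*w + 24) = (w - 2)*(w + 1)*(w^3 - w^2 - 14*w + 24) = (w - 3)*(w - 2)*(w + 1)*(w^2 + 2*w - 8) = (w - 3)*(w - 2)*(w + 1)*(w + 4)*(w - 2)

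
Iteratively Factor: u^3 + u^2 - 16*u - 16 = (u - 4)*(u^2 + 5*u + 4) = (u - 4)*(u + 4)*(u + 1)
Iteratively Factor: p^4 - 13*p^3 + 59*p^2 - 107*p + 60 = (p - 3)*(p^3 - 10*p^2 + 29*p - 20) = (p - 3)*(p - 1)*(p^2 - 9*p + 20) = (p - 4)*(p - 3)*(p - 1)*(p - 5)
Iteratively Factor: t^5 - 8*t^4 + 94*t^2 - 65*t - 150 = (t + 1)*(t^4 - 9*t^3 + 9*t^2 + 85*t - 150) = (t + 1)*(t + 3)*(t^3 - 12*t^2 + 45*t - 50) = (t - 5)*(t + 1)*(t + 3)*(t^2 - 7*t + 10) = (t - 5)^2*(t + 1)*(t + 3)*(t - 2)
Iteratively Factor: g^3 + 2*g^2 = (g)*(g^2 + 2*g) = g^2*(g + 2)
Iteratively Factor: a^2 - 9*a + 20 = (a - 5)*(a - 4)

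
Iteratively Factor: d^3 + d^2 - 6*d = (d - 2)*(d^2 + 3*d) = (d - 2)*(d + 3)*(d)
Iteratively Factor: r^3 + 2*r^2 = (r)*(r^2 + 2*r) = r*(r + 2)*(r)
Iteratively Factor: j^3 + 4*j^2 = (j + 4)*(j^2) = j*(j + 4)*(j)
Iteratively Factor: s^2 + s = (s + 1)*(s)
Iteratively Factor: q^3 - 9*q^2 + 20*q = (q)*(q^2 - 9*q + 20) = q*(q - 4)*(q - 5)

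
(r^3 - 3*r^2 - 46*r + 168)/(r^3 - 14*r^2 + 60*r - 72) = (r^2 + 3*r - 28)/(r^2 - 8*r + 12)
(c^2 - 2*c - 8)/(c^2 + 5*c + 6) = (c - 4)/(c + 3)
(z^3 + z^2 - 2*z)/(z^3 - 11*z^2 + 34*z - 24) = z*(z + 2)/(z^2 - 10*z + 24)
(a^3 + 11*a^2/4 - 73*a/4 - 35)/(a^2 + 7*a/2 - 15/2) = (4*a^2 - 9*a - 28)/(2*(2*a - 3))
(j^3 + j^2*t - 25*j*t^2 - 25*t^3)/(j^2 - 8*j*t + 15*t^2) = (-j^2 - 6*j*t - 5*t^2)/(-j + 3*t)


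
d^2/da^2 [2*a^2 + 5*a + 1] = 4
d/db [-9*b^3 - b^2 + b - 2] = -27*b^2 - 2*b + 1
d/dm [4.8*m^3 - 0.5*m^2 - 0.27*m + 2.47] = 14.4*m^2 - 1.0*m - 0.27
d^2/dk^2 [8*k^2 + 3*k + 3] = 16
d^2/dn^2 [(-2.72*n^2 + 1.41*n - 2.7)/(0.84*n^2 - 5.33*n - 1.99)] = (1.77635683940025e-15*n^4 - 22.366176*n^3 - 38.7112320000001*n^2 + 86.672376*n - 213.888538)/(0.592704*n^6 - 11.282544*n^5 + 67.377996*n^4 - 97.961669*n^3 - 159.621681*n^2 - 63.321999*n - 7.880599)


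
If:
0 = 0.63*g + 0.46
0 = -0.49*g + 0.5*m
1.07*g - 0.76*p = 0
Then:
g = -0.73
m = -0.72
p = -1.03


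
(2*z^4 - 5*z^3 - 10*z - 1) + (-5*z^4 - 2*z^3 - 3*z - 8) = -3*z^4 - 7*z^3 - 13*z - 9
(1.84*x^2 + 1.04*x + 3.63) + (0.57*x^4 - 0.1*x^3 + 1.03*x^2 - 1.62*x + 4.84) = 0.57*x^4 - 0.1*x^3 + 2.87*x^2 - 0.58*x + 8.47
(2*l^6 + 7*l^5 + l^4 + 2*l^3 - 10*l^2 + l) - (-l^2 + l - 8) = 2*l^6 + 7*l^5 + l^4 + 2*l^3 - 9*l^2 + 8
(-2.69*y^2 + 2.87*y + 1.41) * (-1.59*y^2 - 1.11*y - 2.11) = 4.2771*y^4 - 1.5774*y^3 + 0.2483*y^2 - 7.6208*y - 2.9751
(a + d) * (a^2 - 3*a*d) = a^3 - 2*a^2*d - 3*a*d^2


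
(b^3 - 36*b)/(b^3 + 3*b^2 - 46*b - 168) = b*(b - 6)/(b^2 - 3*b - 28)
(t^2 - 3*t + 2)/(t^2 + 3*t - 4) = (t - 2)/(t + 4)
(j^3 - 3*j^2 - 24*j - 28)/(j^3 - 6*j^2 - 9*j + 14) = (j + 2)/(j - 1)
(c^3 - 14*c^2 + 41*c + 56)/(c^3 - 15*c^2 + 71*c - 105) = (c^2 - 7*c - 8)/(c^2 - 8*c + 15)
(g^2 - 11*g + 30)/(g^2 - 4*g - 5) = (g - 6)/(g + 1)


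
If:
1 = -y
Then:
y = -1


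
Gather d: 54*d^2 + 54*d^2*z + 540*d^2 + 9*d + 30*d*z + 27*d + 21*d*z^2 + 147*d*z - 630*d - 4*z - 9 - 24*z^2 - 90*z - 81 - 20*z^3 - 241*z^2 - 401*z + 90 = d^2*(54*z + 594) + d*(21*z^2 + 177*z - 594) - 20*z^3 - 265*z^2 - 495*z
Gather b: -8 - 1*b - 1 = -b - 9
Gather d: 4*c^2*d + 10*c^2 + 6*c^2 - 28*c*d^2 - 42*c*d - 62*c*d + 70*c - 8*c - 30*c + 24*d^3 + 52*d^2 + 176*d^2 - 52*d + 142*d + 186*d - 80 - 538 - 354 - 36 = 16*c^2 + 32*c + 24*d^3 + d^2*(228 - 28*c) + d*(4*c^2 - 104*c + 276) - 1008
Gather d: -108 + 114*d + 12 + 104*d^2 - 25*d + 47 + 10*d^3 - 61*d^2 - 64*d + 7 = 10*d^3 + 43*d^2 + 25*d - 42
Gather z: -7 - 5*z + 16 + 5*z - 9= 0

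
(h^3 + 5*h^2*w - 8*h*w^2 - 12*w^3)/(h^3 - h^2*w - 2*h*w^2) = (h + 6*w)/h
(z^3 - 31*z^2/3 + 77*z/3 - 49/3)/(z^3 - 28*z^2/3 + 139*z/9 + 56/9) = 3*(3*z^2 - 10*z + 7)/(9*z^2 - 21*z - 8)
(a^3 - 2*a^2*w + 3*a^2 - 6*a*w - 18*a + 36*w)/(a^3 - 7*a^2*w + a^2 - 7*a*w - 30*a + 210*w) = (-a^2 + 2*a*w + 3*a - 6*w)/(-a^2 + 7*a*w + 5*a - 35*w)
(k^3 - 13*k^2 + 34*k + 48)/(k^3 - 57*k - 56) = (k - 6)/(k + 7)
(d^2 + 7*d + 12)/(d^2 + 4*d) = (d + 3)/d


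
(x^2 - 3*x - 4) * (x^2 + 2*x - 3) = x^4 - x^3 - 13*x^2 + x + 12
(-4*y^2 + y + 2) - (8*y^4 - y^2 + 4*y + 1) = -8*y^4 - 3*y^2 - 3*y + 1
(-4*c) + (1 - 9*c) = 1 - 13*c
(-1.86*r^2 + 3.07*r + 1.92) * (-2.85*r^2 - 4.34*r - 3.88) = 5.301*r^4 - 0.677099999999999*r^3 - 11.579*r^2 - 20.2444*r - 7.4496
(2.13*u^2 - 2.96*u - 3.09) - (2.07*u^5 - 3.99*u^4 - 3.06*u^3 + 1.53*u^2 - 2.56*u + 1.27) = -2.07*u^5 + 3.99*u^4 + 3.06*u^3 + 0.6*u^2 - 0.4*u - 4.36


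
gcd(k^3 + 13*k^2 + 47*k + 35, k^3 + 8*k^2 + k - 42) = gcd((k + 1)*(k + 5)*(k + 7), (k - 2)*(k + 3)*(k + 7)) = k + 7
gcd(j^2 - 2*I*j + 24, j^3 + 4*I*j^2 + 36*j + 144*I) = j^2 - 2*I*j + 24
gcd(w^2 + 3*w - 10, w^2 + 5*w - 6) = 1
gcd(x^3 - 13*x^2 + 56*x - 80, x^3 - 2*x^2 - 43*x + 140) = x^2 - 9*x + 20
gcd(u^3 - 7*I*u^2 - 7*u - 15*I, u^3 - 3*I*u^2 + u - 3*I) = u^2 - 2*I*u + 3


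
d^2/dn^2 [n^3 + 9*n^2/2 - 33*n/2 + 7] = 6*n + 9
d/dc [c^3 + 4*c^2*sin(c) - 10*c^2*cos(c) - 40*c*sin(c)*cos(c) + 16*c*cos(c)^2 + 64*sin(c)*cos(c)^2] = 10*c^2*sin(c) + 4*c^2*cos(c) + 3*c^2 + 8*c*sin(c) - 16*c*sin(2*c) - 20*c*cos(c) - 40*c*cos(2*c) - 20*sin(2*c) + 16*cos(c) + 8*cos(2*c) + 48*cos(3*c) + 8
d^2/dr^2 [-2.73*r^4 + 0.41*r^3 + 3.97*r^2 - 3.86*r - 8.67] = -32.76*r^2 + 2.46*r + 7.94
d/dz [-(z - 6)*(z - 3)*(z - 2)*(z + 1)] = 2*z*(-2*z^2 + 15*z - 25)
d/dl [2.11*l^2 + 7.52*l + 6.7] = 4.22*l + 7.52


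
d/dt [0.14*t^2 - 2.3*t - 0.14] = 0.28*t - 2.3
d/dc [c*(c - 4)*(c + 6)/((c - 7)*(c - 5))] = (c^4 - 24*c^3 + 105*c^2 + 140*c - 840)/(c^4 - 24*c^3 + 214*c^2 - 840*c + 1225)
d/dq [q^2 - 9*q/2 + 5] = 2*q - 9/2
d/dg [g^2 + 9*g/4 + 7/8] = 2*g + 9/4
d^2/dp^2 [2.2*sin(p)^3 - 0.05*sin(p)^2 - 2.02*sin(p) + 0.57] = 0.370000000000003*sin(p) + 4.95*sin(3*p) - 0.1*cos(2*p)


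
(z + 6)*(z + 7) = z^2 + 13*z + 42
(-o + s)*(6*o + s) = -6*o^2 + 5*o*s + s^2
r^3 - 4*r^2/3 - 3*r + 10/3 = (r - 2)*(r - 1)*(r + 5/3)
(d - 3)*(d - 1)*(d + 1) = d^3 - 3*d^2 - d + 3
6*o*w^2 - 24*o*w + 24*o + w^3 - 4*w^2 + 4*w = (6*o + w)*(w - 2)^2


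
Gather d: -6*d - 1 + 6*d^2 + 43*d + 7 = 6*d^2 + 37*d + 6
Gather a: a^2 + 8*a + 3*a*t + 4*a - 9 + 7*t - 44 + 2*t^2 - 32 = a^2 + a*(3*t + 12) + 2*t^2 + 7*t - 85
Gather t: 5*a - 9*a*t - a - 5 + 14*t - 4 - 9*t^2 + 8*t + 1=4*a - 9*t^2 + t*(22 - 9*a) - 8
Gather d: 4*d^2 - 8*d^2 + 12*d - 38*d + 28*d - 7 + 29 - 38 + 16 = -4*d^2 + 2*d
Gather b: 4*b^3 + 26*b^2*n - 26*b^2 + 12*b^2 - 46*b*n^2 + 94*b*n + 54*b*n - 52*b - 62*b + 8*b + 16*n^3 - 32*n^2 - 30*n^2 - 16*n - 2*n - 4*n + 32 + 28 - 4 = 4*b^3 + b^2*(26*n - 14) + b*(-46*n^2 + 148*n - 106) + 16*n^3 - 62*n^2 - 22*n + 56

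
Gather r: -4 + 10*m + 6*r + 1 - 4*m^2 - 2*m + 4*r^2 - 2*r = -4*m^2 + 8*m + 4*r^2 + 4*r - 3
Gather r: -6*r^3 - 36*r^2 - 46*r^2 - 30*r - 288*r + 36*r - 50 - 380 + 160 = -6*r^3 - 82*r^2 - 282*r - 270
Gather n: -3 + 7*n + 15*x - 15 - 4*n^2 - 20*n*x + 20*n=-4*n^2 + n*(27 - 20*x) + 15*x - 18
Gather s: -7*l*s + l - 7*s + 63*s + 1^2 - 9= l + s*(56 - 7*l) - 8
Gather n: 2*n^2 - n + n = 2*n^2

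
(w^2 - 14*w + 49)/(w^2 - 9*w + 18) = (w^2 - 14*w + 49)/(w^2 - 9*w + 18)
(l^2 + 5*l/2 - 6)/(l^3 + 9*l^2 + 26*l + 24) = (l - 3/2)/(l^2 + 5*l + 6)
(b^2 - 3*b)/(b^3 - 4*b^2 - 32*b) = (3 - b)/(-b^2 + 4*b + 32)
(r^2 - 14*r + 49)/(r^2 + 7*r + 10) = (r^2 - 14*r + 49)/(r^2 + 7*r + 10)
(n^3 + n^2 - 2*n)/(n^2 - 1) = n*(n + 2)/(n + 1)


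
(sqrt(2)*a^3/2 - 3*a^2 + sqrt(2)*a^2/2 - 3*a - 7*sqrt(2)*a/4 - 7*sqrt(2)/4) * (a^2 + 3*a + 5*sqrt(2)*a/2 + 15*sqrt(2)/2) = sqrt(2)*a^5/2 - a^4/2 + 2*sqrt(2)*a^4 - 31*sqrt(2)*a^3/4 - 2*a^3 - 37*sqrt(2)*a^2 - 41*a^2/4 - 111*sqrt(2)*a/4 - 35*a - 105/4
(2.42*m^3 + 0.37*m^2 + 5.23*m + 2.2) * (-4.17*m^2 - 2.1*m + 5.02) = -10.0914*m^5 - 6.6249*m^4 - 10.4377*m^3 - 18.2996*m^2 + 21.6346*m + 11.044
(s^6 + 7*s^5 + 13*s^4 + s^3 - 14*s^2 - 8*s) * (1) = s^6 + 7*s^5 + 13*s^4 + s^3 - 14*s^2 - 8*s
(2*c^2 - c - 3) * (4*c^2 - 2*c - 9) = 8*c^4 - 8*c^3 - 28*c^2 + 15*c + 27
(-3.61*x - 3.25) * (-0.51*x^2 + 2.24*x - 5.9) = 1.8411*x^3 - 6.4289*x^2 + 14.019*x + 19.175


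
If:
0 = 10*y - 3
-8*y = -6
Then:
No Solution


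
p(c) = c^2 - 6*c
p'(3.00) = 0.00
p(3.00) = -9.00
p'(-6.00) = -18.00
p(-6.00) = 72.00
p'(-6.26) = -18.52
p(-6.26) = 76.75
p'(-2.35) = -10.70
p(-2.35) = 19.62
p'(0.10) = -5.80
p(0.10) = -0.59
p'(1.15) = -3.70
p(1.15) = -5.58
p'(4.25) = 2.50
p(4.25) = -7.44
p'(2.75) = -0.50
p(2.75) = -8.94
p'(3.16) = 0.32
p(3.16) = -8.97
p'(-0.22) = -6.44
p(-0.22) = 1.37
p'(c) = 2*c - 6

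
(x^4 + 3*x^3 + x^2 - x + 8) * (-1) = -x^4 - 3*x^3 - x^2 + x - 8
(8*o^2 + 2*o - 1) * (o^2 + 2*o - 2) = 8*o^4 + 18*o^3 - 13*o^2 - 6*o + 2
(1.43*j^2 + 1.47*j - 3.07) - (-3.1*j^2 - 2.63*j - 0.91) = 4.53*j^2 + 4.1*j - 2.16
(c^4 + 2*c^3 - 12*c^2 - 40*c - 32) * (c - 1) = c^5 + c^4 - 14*c^3 - 28*c^2 + 8*c + 32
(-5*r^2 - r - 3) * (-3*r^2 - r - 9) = 15*r^4 + 8*r^3 + 55*r^2 + 12*r + 27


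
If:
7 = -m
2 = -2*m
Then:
No Solution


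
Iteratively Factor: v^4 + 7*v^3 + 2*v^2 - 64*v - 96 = (v + 4)*(v^3 + 3*v^2 - 10*v - 24) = (v - 3)*(v + 4)*(v^2 + 6*v + 8) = (v - 3)*(v + 2)*(v + 4)*(v + 4)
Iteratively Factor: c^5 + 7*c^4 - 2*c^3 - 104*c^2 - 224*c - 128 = (c + 4)*(c^4 + 3*c^3 - 14*c^2 - 48*c - 32) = (c + 1)*(c + 4)*(c^3 + 2*c^2 - 16*c - 32) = (c - 4)*(c + 1)*(c + 4)*(c^2 + 6*c + 8) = (c - 4)*(c + 1)*(c + 2)*(c + 4)*(c + 4)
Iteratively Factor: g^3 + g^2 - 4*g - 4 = (g + 2)*(g^2 - g - 2) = (g + 1)*(g + 2)*(g - 2)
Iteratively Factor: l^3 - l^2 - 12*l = (l - 4)*(l^2 + 3*l) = l*(l - 4)*(l + 3)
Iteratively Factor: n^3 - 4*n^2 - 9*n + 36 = (n - 3)*(n^2 - n - 12) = (n - 3)*(n + 3)*(n - 4)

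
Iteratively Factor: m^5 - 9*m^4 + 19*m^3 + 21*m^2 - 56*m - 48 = (m + 1)*(m^4 - 10*m^3 + 29*m^2 - 8*m - 48) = (m - 3)*(m + 1)*(m^3 - 7*m^2 + 8*m + 16) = (m - 4)*(m - 3)*(m + 1)*(m^2 - 3*m - 4) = (m - 4)*(m - 3)*(m + 1)^2*(m - 4)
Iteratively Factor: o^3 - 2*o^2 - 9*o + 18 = (o - 3)*(o^2 + o - 6) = (o - 3)*(o + 3)*(o - 2)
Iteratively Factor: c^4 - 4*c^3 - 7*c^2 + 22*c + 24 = (c - 4)*(c^3 - 7*c - 6) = (c - 4)*(c + 2)*(c^2 - 2*c - 3) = (c - 4)*(c + 1)*(c + 2)*(c - 3)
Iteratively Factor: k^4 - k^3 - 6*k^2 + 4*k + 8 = (k + 2)*(k^3 - 3*k^2 + 4) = (k + 1)*(k + 2)*(k^2 - 4*k + 4) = (k - 2)*(k + 1)*(k + 2)*(k - 2)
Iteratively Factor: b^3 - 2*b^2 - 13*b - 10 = (b + 2)*(b^2 - 4*b - 5) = (b - 5)*(b + 2)*(b + 1)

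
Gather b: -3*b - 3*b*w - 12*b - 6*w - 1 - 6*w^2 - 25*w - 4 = b*(-3*w - 15) - 6*w^2 - 31*w - 5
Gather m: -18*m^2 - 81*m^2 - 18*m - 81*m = -99*m^2 - 99*m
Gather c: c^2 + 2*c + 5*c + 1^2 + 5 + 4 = c^2 + 7*c + 10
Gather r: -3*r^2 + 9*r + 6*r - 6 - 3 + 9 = -3*r^2 + 15*r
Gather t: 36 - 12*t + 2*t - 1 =35 - 10*t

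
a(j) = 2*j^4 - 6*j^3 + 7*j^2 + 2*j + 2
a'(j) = 8*j^3 - 18*j^2 + 14*j + 2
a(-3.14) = 444.92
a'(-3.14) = -467.11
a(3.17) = 89.51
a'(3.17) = 120.34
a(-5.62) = 3272.03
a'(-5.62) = -2065.23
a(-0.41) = 2.83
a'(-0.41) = -7.32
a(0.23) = 2.76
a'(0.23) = 4.37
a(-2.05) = 114.33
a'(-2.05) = -171.27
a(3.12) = 83.67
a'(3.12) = 113.43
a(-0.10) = 1.88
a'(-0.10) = 0.41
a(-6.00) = 4130.00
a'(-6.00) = -2458.00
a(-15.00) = 123047.00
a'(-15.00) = -31258.00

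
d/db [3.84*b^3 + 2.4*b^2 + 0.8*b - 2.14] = 11.52*b^2 + 4.8*b + 0.8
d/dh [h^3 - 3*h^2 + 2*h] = 3*h^2 - 6*h + 2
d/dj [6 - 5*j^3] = -15*j^2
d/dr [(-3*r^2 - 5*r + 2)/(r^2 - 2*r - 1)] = (11*r^2 + 2*r + 9)/(r^4 - 4*r^3 + 2*r^2 + 4*r + 1)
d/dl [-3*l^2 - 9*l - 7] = -6*l - 9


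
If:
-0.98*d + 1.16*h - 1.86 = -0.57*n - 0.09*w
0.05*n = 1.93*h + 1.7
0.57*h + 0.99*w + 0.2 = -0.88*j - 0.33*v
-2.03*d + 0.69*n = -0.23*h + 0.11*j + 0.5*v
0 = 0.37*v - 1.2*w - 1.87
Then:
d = 0.889899970008217 - 1.64962929719578*w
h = -0.0736826142497135*w - 0.718759089430617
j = -2.29348997744083*w - 1.65698313279817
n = 6.25589914797819 - 2.84414891003894*w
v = 3.24324324324324*w + 5.05405405405405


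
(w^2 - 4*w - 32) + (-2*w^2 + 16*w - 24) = -w^2 + 12*w - 56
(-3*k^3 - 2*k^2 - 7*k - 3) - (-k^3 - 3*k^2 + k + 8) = -2*k^3 + k^2 - 8*k - 11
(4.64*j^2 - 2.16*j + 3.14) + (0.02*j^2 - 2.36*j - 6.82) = 4.66*j^2 - 4.52*j - 3.68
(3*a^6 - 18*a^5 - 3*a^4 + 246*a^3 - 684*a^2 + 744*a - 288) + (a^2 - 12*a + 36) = 3*a^6 - 18*a^5 - 3*a^4 + 246*a^3 - 683*a^2 + 732*a - 252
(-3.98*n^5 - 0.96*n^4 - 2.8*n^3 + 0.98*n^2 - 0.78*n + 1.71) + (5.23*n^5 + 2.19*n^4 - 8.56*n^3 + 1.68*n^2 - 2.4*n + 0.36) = 1.25*n^5 + 1.23*n^4 - 11.36*n^3 + 2.66*n^2 - 3.18*n + 2.07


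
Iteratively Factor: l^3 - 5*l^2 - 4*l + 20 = (l + 2)*(l^2 - 7*l + 10) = (l - 2)*(l + 2)*(l - 5)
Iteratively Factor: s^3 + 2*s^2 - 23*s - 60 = (s + 4)*(s^2 - 2*s - 15) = (s + 3)*(s + 4)*(s - 5)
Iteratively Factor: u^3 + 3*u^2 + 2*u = (u + 1)*(u^2 + 2*u) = (u + 1)*(u + 2)*(u)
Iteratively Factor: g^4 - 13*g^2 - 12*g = (g + 1)*(g^3 - g^2 - 12*g) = g*(g + 1)*(g^2 - g - 12) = g*(g - 4)*(g + 1)*(g + 3)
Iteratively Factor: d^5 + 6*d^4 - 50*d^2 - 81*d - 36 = (d - 3)*(d^4 + 9*d^3 + 27*d^2 + 31*d + 12) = (d - 3)*(d + 3)*(d^3 + 6*d^2 + 9*d + 4) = (d - 3)*(d + 1)*(d + 3)*(d^2 + 5*d + 4) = (d - 3)*(d + 1)^2*(d + 3)*(d + 4)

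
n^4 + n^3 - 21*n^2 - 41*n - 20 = (n - 5)*(n + 1)^2*(n + 4)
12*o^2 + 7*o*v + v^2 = (3*o + v)*(4*o + v)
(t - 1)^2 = t^2 - 2*t + 1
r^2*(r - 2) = r^3 - 2*r^2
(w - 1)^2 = w^2 - 2*w + 1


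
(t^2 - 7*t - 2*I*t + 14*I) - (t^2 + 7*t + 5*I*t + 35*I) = -14*t - 7*I*t - 21*I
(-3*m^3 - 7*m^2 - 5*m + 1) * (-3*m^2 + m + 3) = 9*m^5 + 18*m^4 - m^3 - 29*m^2 - 14*m + 3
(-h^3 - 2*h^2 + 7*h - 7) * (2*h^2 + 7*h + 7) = -2*h^5 - 11*h^4 - 7*h^3 + 21*h^2 - 49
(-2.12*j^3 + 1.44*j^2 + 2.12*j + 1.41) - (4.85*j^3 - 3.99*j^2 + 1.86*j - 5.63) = -6.97*j^3 + 5.43*j^2 + 0.26*j + 7.04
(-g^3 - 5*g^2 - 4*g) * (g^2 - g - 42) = -g^5 - 4*g^4 + 43*g^3 + 214*g^2 + 168*g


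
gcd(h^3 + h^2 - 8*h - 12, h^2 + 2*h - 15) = h - 3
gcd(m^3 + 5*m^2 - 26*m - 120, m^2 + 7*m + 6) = m + 6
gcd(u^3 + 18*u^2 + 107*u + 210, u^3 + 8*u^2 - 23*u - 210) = u^2 + 13*u + 42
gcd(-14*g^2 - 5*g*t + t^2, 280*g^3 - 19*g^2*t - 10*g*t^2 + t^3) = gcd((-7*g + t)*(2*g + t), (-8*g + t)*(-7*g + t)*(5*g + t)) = -7*g + t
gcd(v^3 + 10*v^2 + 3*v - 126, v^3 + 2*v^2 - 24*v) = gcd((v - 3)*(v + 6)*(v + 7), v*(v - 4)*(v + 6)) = v + 6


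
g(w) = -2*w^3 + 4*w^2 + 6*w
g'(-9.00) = -552.00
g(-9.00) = 1728.00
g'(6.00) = -162.00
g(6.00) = -252.00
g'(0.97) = 8.11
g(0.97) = 7.76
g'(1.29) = 6.34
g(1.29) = 10.10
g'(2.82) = -19.15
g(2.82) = 3.88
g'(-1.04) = -8.81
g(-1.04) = 0.34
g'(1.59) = 3.55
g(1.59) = 11.61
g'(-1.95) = -32.42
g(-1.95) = 18.34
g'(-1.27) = -13.84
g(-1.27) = 2.93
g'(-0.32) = 2.83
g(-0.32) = -1.44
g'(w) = -6*w^2 + 8*w + 6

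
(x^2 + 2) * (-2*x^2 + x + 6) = -2*x^4 + x^3 + 2*x^2 + 2*x + 12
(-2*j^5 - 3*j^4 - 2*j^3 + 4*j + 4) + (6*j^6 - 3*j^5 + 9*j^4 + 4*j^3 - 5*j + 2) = 6*j^6 - 5*j^5 + 6*j^4 + 2*j^3 - j + 6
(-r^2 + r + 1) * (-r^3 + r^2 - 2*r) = r^5 - 2*r^4 + 2*r^3 - r^2 - 2*r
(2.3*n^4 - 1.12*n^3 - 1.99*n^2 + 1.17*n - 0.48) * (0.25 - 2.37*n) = -5.451*n^5 + 3.2294*n^4 + 4.4363*n^3 - 3.2704*n^2 + 1.4301*n - 0.12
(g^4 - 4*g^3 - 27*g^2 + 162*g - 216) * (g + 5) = g^5 + g^4 - 47*g^3 + 27*g^2 + 594*g - 1080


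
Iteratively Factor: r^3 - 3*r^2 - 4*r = (r - 4)*(r^2 + r) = r*(r - 4)*(r + 1)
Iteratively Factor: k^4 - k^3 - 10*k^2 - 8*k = (k + 2)*(k^3 - 3*k^2 - 4*k) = k*(k + 2)*(k^2 - 3*k - 4) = k*(k + 1)*(k + 2)*(k - 4)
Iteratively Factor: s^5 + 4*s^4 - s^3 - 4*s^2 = (s + 1)*(s^4 + 3*s^3 - 4*s^2) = s*(s + 1)*(s^3 + 3*s^2 - 4*s) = s*(s + 1)*(s + 4)*(s^2 - s) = s*(s - 1)*(s + 1)*(s + 4)*(s)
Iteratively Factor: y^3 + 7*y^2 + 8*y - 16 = (y + 4)*(y^2 + 3*y - 4) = (y - 1)*(y + 4)*(y + 4)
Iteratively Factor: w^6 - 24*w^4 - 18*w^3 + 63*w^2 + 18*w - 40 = (w + 2)*(w^5 - 2*w^4 - 20*w^3 + 22*w^2 + 19*w - 20) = (w - 5)*(w + 2)*(w^4 + 3*w^3 - 5*w^2 - 3*w + 4) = (w - 5)*(w - 1)*(w + 2)*(w^3 + 4*w^2 - w - 4) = (w - 5)*(w - 1)*(w + 1)*(w + 2)*(w^2 + 3*w - 4) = (w - 5)*(w - 1)*(w + 1)*(w + 2)*(w + 4)*(w - 1)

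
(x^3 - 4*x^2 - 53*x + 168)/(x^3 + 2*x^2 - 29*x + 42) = (x - 8)/(x - 2)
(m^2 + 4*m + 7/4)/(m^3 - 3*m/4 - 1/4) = (2*m + 7)/(2*m^2 - m - 1)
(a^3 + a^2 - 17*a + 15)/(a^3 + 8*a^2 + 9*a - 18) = (a^2 + 2*a - 15)/(a^2 + 9*a + 18)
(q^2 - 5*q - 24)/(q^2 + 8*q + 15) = (q - 8)/(q + 5)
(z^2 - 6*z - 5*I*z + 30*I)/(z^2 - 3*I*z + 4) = (z^2 - 6*z - 5*I*z + 30*I)/(z^2 - 3*I*z + 4)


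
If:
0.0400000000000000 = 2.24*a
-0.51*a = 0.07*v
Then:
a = 0.02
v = -0.13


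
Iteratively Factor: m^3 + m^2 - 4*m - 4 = (m + 1)*(m^2 - 4) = (m + 1)*(m + 2)*(m - 2)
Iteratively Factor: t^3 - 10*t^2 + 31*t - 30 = (t - 3)*(t^2 - 7*t + 10) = (t - 5)*(t - 3)*(t - 2)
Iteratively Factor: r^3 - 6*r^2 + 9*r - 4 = (r - 1)*(r^2 - 5*r + 4) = (r - 1)^2*(r - 4)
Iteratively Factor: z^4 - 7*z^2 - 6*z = (z - 3)*(z^3 + 3*z^2 + 2*z) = z*(z - 3)*(z^2 + 3*z + 2) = z*(z - 3)*(z + 2)*(z + 1)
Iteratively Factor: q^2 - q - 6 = (q + 2)*(q - 3)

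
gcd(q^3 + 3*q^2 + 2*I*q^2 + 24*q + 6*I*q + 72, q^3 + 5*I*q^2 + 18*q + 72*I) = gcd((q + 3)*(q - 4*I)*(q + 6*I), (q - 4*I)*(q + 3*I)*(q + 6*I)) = q^2 + 2*I*q + 24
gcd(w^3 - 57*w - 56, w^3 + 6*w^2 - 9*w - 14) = w^2 + 8*w + 7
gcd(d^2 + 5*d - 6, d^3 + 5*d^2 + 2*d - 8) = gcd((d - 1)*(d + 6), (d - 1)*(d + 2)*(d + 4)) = d - 1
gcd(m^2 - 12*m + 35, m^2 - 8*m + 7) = m - 7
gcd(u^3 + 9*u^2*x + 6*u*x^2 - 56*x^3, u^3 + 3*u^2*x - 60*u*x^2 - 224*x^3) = u^2 + 11*u*x + 28*x^2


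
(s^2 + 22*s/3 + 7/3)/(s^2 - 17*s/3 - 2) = (s + 7)/(s - 6)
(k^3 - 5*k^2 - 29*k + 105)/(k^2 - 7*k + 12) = (k^2 - 2*k - 35)/(k - 4)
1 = 1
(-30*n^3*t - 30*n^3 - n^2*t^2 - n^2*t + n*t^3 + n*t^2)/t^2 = -30*n^3/t - 30*n^3/t^2 - n^2 - n^2/t + n*t + n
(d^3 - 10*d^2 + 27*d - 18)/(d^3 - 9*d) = (d^2 - 7*d + 6)/(d*(d + 3))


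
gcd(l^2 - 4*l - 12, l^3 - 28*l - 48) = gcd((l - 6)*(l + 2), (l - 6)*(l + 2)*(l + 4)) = l^2 - 4*l - 12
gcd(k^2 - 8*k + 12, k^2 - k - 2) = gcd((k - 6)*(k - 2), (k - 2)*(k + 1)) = k - 2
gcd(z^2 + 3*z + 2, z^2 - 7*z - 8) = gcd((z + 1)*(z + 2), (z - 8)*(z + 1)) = z + 1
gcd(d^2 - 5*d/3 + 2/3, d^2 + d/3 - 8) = 1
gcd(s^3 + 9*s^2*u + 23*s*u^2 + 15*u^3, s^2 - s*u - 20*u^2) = 1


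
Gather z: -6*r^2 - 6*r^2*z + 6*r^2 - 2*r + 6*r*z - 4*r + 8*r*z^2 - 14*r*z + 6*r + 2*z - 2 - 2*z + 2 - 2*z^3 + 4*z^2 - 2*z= -2*z^3 + z^2*(8*r + 4) + z*(-6*r^2 - 8*r - 2)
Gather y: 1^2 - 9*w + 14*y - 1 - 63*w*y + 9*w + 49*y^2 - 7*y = 49*y^2 + y*(7 - 63*w)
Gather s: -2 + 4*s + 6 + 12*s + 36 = 16*s + 40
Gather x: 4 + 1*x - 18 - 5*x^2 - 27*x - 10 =-5*x^2 - 26*x - 24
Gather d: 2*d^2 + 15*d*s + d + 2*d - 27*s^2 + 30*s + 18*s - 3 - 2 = 2*d^2 + d*(15*s + 3) - 27*s^2 + 48*s - 5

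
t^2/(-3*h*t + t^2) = t/(-3*h + t)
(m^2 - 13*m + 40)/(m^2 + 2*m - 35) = (m - 8)/(m + 7)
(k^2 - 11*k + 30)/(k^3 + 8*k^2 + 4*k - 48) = (k^2 - 11*k + 30)/(k^3 + 8*k^2 + 4*k - 48)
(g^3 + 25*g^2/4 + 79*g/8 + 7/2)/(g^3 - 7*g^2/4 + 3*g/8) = (8*g^3 + 50*g^2 + 79*g + 28)/(g*(8*g^2 - 14*g + 3))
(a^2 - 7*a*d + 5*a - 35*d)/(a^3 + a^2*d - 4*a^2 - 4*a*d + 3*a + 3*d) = (a^2 - 7*a*d + 5*a - 35*d)/(a^3 + a^2*d - 4*a^2 - 4*a*d + 3*a + 3*d)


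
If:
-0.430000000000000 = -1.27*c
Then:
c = 0.34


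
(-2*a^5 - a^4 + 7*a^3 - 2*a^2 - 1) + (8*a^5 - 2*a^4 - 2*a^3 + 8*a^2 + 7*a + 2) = 6*a^5 - 3*a^4 + 5*a^3 + 6*a^2 + 7*a + 1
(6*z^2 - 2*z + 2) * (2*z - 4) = 12*z^3 - 28*z^2 + 12*z - 8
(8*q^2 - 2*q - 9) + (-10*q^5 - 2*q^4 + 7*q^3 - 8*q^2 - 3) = -10*q^5 - 2*q^4 + 7*q^3 - 2*q - 12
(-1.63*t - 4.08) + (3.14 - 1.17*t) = -2.8*t - 0.94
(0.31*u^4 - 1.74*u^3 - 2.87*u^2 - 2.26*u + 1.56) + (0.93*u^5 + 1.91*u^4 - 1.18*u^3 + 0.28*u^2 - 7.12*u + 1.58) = 0.93*u^5 + 2.22*u^4 - 2.92*u^3 - 2.59*u^2 - 9.38*u + 3.14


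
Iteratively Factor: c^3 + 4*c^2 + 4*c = (c)*(c^2 + 4*c + 4) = c*(c + 2)*(c + 2)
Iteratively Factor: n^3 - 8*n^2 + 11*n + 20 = (n - 5)*(n^2 - 3*n - 4) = (n - 5)*(n - 4)*(n + 1)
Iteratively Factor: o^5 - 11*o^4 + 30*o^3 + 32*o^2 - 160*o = (o + 2)*(o^4 - 13*o^3 + 56*o^2 - 80*o) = (o - 4)*(o + 2)*(o^3 - 9*o^2 + 20*o) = o*(o - 4)*(o + 2)*(o^2 - 9*o + 20) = o*(o - 5)*(o - 4)*(o + 2)*(o - 4)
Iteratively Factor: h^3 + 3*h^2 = (h + 3)*(h^2) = h*(h + 3)*(h)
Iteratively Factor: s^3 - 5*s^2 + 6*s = (s - 2)*(s^2 - 3*s) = s*(s - 2)*(s - 3)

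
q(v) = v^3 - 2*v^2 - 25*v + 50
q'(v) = 3*v^2 - 4*v - 25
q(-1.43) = 78.74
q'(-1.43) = -13.15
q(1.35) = 15.07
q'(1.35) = -24.93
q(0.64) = 33.44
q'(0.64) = -26.33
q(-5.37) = -28.28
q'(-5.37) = 82.99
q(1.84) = 3.46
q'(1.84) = -22.20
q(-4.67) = 21.28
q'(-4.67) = 59.11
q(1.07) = 22.19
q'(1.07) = -25.85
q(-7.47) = -291.68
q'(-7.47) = 172.28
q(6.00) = 44.00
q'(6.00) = 59.00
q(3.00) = -16.00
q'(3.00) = -10.00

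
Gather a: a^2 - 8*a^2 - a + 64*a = -7*a^2 + 63*a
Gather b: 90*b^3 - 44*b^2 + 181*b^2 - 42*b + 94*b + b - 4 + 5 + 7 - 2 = 90*b^3 + 137*b^2 + 53*b + 6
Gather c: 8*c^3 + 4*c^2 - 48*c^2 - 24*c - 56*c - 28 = 8*c^3 - 44*c^2 - 80*c - 28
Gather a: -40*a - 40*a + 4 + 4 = 8 - 80*a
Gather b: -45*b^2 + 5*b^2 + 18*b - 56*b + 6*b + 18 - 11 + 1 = -40*b^2 - 32*b + 8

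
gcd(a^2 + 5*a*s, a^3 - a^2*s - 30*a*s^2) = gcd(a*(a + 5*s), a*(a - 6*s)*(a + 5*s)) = a^2 + 5*a*s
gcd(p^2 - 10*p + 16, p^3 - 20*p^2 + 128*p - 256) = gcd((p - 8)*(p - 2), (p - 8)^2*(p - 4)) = p - 8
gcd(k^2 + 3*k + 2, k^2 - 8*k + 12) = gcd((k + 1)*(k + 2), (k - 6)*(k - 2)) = 1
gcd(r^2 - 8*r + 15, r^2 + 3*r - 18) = r - 3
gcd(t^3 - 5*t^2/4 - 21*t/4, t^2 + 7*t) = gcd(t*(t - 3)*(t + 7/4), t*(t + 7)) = t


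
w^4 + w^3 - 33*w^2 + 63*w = w*(w - 3)^2*(w + 7)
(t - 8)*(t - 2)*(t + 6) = t^3 - 4*t^2 - 44*t + 96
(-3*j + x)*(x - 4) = -3*j*x + 12*j + x^2 - 4*x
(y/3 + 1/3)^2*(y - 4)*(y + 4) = y^4/9 + 2*y^3/9 - 5*y^2/3 - 32*y/9 - 16/9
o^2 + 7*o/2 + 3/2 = (o + 1/2)*(o + 3)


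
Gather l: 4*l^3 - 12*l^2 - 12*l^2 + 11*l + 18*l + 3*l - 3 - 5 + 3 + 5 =4*l^3 - 24*l^2 + 32*l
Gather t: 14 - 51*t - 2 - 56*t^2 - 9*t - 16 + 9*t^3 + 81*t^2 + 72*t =9*t^3 + 25*t^2 + 12*t - 4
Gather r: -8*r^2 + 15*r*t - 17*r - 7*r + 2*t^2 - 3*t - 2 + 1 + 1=-8*r^2 + r*(15*t - 24) + 2*t^2 - 3*t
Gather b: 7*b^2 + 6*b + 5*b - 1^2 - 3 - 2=7*b^2 + 11*b - 6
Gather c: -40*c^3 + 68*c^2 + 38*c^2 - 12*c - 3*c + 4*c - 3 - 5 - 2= -40*c^3 + 106*c^2 - 11*c - 10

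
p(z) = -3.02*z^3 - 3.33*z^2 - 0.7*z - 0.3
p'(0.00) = -0.70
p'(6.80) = -464.92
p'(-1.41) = -9.32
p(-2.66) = 34.84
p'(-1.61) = -13.46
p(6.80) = -1108.62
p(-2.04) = 12.91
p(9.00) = -2477.91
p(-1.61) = 4.80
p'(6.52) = -429.27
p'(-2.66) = -47.09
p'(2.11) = -55.09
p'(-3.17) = -70.63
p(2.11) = -44.97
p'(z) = -9.06*z^2 - 6.66*z - 0.7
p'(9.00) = -794.50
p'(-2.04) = -24.82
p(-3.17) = 64.66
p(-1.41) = 2.53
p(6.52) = -983.47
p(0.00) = -0.30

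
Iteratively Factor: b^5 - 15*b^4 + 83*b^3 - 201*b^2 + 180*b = (b - 3)*(b^4 - 12*b^3 + 47*b^2 - 60*b) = b*(b - 3)*(b^3 - 12*b^2 + 47*b - 60) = b*(b - 5)*(b - 3)*(b^2 - 7*b + 12) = b*(b - 5)*(b - 3)^2*(b - 4)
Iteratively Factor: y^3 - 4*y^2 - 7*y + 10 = (y - 5)*(y^2 + y - 2) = (y - 5)*(y + 2)*(y - 1)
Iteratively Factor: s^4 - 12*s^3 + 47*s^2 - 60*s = (s - 4)*(s^3 - 8*s^2 + 15*s) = (s - 4)*(s - 3)*(s^2 - 5*s) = s*(s - 4)*(s - 3)*(s - 5)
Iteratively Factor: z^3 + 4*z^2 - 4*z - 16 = (z - 2)*(z^2 + 6*z + 8) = (z - 2)*(z + 2)*(z + 4)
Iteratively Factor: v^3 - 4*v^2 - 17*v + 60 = (v - 3)*(v^2 - v - 20) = (v - 3)*(v + 4)*(v - 5)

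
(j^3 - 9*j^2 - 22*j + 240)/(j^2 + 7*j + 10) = (j^2 - 14*j + 48)/(j + 2)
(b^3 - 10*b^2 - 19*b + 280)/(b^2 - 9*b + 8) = (b^2 - 2*b - 35)/(b - 1)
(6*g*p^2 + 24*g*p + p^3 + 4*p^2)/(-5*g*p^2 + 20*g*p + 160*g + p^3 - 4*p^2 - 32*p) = p*(6*g + p)/(-5*g*p + 40*g + p^2 - 8*p)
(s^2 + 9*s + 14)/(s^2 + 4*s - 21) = (s + 2)/(s - 3)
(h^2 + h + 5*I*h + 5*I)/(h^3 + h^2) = (h + 5*I)/h^2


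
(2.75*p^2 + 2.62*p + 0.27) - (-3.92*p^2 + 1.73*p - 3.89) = 6.67*p^2 + 0.89*p + 4.16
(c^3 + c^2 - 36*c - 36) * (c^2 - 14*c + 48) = c^5 - 13*c^4 - 2*c^3 + 516*c^2 - 1224*c - 1728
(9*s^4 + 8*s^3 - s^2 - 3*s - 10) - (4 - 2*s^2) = 9*s^4 + 8*s^3 + s^2 - 3*s - 14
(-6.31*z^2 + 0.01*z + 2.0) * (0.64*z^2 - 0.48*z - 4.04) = -4.0384*z^4 + 3.0352*z^3 + 26.7676*z^2 - 1.0004*z - 8.08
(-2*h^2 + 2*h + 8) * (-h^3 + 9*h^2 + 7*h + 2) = 2*h^5 - 20*h^4 - 4*h^3 + 82*h^2 + 60*h + 16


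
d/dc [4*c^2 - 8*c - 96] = 8*c - 8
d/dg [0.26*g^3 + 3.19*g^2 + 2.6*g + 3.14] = 0.78*g^2 + 6.38*g + 2.6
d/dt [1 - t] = -1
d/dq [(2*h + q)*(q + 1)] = 2*h + 2*q + 1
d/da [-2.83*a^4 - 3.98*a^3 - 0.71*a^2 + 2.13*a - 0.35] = -11.32*a^3 - 11.94*a^2 - 1.42*a + 2.13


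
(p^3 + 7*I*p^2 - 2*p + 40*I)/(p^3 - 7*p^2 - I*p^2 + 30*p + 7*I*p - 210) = (p^2 + 2*I*p + 8)/(p^2 - p*(7 + 6*I) + 42*I)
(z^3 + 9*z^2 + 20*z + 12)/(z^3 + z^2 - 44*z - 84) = (z + 1)/(z - 7)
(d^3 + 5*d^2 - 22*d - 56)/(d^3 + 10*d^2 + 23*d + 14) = (d - 4)/(d + 1)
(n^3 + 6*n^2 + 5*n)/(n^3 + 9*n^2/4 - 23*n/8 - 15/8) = 8*n*(n^2 + 6*n + 5)/(8*n^3 + 18*n^2 - 23*n - 15)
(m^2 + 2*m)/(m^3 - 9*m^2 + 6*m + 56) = m/(m^2 - 11*m + 28)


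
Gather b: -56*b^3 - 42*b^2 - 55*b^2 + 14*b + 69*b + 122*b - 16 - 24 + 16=-56*b^3 - 97*b^2 + 205*b - 24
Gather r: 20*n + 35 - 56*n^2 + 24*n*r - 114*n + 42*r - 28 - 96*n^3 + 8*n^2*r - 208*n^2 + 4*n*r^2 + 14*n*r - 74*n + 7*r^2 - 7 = -96*n^3 - 264*n^2 - 168*n + r^2*(4*n + 7) + r*(8*n^2 + 38*n + 42)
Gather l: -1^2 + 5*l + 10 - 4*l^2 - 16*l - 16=-4*l^2 - 11*l - 7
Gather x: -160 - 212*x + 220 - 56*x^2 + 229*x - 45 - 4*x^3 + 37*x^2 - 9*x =-4*x^3 - 19*x^2 + 8*x + 15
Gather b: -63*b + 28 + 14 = 42 - 63*b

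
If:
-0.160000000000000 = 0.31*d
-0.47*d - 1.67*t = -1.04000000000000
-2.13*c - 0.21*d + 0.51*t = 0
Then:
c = 0.23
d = -0.52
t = 0.77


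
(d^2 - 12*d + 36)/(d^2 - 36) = (d - 6)/(d + 6)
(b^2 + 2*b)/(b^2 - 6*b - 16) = b/(b - 8)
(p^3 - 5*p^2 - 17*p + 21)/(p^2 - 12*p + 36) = (p^3 - 5*p^2 - 17*p + 21)/(p^2 - 12*p + 36)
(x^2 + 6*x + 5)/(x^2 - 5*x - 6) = (x + 5)/(x - 6)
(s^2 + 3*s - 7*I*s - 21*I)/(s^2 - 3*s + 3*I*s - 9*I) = (s^2 + s*(3 - 7*I) - 21*I)/(s^2 + 3*s*(-1 + I) - 9*I)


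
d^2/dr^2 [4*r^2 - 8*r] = 8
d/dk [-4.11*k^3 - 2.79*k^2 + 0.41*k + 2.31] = -12.33*k^2 - 5.58*k + 0.41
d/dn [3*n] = 3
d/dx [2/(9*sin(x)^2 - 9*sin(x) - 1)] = 18*(1 - 2*sin(x))*cos(x)/(-9*sin(x)^2 + 9*sin(x) + 1)^2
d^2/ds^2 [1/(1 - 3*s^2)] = 6*(-9*s^2 - 1)/(3*s^2 - 1)^3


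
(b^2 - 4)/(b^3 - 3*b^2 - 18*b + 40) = (b + 2)/(b^2 - b - 20)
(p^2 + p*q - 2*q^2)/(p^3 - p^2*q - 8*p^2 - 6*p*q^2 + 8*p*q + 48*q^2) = (p - q)/(p^2 - 3*p*q - 8*p + 24*q)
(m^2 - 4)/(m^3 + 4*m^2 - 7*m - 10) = (m + 2)/(m^2 + 6*m + 5)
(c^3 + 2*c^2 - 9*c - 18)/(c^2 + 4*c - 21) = (c^2 + 5*c + 6)/(c + 7)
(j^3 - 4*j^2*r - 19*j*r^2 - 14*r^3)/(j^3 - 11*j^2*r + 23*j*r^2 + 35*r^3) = (-j - 2*r)/(-j + 5*r)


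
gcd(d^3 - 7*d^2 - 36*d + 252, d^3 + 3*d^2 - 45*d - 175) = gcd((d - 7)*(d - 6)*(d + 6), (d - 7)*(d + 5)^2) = d - 7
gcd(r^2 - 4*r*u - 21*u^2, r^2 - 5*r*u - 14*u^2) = r - 7*u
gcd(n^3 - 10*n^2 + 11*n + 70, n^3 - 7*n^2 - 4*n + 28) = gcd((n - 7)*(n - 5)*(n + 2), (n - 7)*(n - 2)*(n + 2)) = n^2 - 5*n - 14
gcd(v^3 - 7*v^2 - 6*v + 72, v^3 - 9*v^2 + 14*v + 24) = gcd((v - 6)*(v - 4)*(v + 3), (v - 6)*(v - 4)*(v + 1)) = v^2 - 10*v + 24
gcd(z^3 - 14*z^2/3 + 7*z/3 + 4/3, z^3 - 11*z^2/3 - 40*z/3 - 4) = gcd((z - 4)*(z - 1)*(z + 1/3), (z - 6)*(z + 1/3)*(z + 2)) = z + 1/3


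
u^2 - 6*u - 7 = (u - 7)*(u + 1)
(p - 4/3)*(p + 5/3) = p^2 + p/3 - 20/9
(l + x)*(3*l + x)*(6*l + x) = 18*l^3 + 27*l^2*x + 10*l*x^2 + x^3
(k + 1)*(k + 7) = k^2 + 8*k + 7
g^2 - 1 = (g - 1)*(g + 1)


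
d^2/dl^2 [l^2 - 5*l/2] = 2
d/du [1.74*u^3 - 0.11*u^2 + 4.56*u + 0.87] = 5.22*u^2 - 0.22*u + 4.56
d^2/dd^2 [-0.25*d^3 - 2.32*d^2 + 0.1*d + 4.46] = -1.5*d - 4.64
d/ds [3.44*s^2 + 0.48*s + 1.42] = 6.88*s + 0.48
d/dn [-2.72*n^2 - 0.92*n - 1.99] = -5.44*n - 0.92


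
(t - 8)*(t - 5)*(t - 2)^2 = t^4 - 17*t^3 + 96*t^2 - 212*t + 160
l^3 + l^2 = l^2*(l + 1)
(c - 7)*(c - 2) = c^2 - 9*c + 14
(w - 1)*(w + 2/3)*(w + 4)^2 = w^4 + 23*w^3/3 + 38*w^2/3 - 32*w/3 - 32/3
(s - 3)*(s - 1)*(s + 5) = s^3 + s^2 - 17*s + 15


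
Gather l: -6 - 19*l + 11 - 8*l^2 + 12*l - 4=-8*l^2 - 7*l + 1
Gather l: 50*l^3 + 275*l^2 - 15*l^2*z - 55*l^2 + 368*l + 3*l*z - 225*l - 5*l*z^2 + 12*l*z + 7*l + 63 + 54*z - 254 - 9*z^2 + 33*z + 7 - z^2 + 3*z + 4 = 50*l^3 + l^2*(220 - 15*z) + l*(-5*z^2 + 15*z + 150) - 10*z^2 + 90*z - 180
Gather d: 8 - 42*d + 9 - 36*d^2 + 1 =-36*d^2 - 42*d + 18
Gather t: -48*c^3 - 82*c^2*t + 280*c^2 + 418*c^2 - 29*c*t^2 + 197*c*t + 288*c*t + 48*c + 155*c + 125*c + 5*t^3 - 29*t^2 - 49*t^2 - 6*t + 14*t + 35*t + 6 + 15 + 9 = -48*c^3 + 698*c^2 + 328*c + 5*t^3 + t^2*(-29*c - 78) + t*(-82*c^2 + 485*c + 43) + 30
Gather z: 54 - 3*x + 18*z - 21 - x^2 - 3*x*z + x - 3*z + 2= -x^2 - 2*x + z*(15 - 3*x) + 35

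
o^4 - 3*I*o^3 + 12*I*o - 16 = (o - 2)*(o + 2)*(o - 4*I)*(o + I)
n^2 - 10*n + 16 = (n - 8)*(n - 2)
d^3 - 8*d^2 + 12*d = d*(d - 6)*(d - 2)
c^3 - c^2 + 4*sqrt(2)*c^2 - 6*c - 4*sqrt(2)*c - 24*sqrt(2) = (c - 3)*(c + 2)*(c + 4*sqrt(2))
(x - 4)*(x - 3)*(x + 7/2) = x^3 - 7*x^2/2 - 25*x/2 + 42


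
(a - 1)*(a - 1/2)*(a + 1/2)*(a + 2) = a^4 + a^3 - 9*a^2/4 - a/4 + 1/2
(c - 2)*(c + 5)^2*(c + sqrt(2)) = c^4 + sqrt(2)*c^3 + 8*c^3 + 5*c^2 + 8*sqrt(2)*c^2 - 50*c + 5*sqrt(2)*c - 50*sqrt(2)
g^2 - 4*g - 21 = (g - 7)*(g + 3)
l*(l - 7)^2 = l^3 - 14*l^2 + 49*l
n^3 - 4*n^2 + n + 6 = (n - 3)*(n - 2)*(n + 1)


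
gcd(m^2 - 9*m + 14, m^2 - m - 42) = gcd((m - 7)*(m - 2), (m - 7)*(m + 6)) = m - 7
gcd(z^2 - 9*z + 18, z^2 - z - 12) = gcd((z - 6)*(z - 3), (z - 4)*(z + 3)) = 1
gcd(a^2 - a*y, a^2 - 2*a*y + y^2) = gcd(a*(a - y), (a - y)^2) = -a + y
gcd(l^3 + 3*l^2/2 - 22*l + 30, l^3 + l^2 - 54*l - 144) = l + 6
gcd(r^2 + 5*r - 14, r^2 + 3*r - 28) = r + 7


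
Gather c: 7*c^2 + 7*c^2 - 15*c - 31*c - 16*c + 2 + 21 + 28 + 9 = 14*c^2 - 62*c + 60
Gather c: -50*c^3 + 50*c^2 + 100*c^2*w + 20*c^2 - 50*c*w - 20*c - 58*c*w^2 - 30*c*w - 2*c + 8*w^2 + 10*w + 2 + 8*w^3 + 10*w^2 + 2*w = -50*c^3 + c^2*(100*w + 70) + c*(-58*w^2 - 80*w - 22) + 8*w^3 + 18*w^2 + 12*w + 2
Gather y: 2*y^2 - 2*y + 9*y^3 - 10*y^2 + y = 9*y^3 - 8*y^2 - y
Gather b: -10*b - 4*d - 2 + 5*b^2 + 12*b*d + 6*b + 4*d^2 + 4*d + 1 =5*b^2 + b*(12*d - 4) + 4*d^2 - 1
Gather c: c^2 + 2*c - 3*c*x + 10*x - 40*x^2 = c^2 + c*(2 - 3*x) - 40*x^2 + 10*x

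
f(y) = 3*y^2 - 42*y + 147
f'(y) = 6*y - 42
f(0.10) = 142.83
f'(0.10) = -41.40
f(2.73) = 54.70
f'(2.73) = -25.62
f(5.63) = 5.63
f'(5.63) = -8.22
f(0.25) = 136.69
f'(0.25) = -40.50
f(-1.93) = 239.23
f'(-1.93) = -53.58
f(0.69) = 119.45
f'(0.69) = -37.86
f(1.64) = 86.19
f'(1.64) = -32.16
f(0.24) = 137.09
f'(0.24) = -40.56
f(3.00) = 48.00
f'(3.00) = -24.00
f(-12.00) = 1083.00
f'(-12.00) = -114.00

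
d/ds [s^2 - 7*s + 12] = 2*s - 7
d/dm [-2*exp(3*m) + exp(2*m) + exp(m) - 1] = (-6*exp(2*m) + 2*exp(m) + 1)*exp(m)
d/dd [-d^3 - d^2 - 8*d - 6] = -3*d^2 - 2*d - 8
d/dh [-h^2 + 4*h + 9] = 4 - 2*h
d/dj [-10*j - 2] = -10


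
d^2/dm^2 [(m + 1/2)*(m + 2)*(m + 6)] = 6*m + 17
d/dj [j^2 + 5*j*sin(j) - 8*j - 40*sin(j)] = 5*j*cos(j) + 2*j + 5*sin(j) - 40*cos(j) - 8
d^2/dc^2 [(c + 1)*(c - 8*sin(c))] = 2*(4*c + 4)*sin(c) - 16*cos(c) + 2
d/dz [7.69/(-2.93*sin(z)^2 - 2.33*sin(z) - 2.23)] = (45.0634*sin(z) + 17.9177)*cos(z)/(2.93*sin(z)^2 + 2.33*sin(z) + 2.23)^2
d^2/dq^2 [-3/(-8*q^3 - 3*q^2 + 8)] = 18*(12*q^2*(4*q + 1)^2 - (8*q + 1)*(8*q^3 + 3*q^2 - 8))/(8*q^3 + 3*q^2 - 8)^3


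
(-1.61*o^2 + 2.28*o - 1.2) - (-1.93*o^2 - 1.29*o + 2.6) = 0.32*o^2 + 3.57*o - 3.8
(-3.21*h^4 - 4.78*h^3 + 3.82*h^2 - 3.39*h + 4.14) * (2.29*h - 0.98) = -7.3509*h^5 - 7.8004*h^4 + 13.4322*h^3 - 11.5067*h^2 + 12.8028*h - 4.0572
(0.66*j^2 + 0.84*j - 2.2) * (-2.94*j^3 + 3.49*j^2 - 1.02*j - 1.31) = -1.9404*j^5 - 0.166199999999999*j^4 + 8.7264*j^3 - 9.3994*j^2 + 1.1436*j + 2.882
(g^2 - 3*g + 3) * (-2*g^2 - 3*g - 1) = -2*g^4 + 3*g^3 + 2*g^2 - 6*g - 3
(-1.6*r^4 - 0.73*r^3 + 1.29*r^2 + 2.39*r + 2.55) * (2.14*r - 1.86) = -3.424*r^5 + 1.4138*r^4 + 4.1184*r^3 + 2.7152*r^2 + 1.0116*r - 4.743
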